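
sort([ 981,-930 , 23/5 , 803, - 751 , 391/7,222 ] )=[ - 930, -751,23/5,  391/7,222,803,981 ] 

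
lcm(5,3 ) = 15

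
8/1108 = 2/277 = 0.01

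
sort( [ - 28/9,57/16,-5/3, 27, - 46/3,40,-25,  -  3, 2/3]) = [ - 25,-46/3 , - 28/9,- 3, - 5/3,2/3 , 57/16,27,40]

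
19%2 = 1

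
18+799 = 817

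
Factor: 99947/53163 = 3^ (-3)*11^ ( - 1)*89^1*179^(-1 )*1123^1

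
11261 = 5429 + 5832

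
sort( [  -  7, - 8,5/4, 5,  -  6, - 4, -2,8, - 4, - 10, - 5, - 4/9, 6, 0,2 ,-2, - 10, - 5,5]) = [  -  10, - 10, - 8, - 7,-6, - 5, - 5, - 4, - 4, - 2, - 2 ,  -  4/9, 0, 5/4, 2,  5, 5, 6, 8]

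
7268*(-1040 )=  - 7558720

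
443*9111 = 4036173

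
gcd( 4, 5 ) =1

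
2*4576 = 9152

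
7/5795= 7/5795 = 0.00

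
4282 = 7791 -3509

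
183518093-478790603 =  - 295272510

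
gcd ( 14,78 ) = 2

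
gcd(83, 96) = 1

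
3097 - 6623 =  - 3526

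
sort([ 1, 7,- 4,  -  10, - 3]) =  [ - 10, - 4, - 3, 1, 7 ] 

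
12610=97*130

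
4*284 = 1136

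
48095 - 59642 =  - 11547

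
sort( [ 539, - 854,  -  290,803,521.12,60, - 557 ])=[ - 854, - 557,  -  290,60, 521.12 , 539,803] 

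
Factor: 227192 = 2^3*7^1*4057^1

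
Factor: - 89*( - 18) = 1602= 2^1*3^2*89^1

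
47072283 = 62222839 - 15150556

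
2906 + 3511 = 6417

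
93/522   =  31/174 = 0.18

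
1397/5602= 1397/5602  =  0.25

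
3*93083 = 279249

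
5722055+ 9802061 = 15524116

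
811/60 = 13 + 31/60 = 13.52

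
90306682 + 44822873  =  135129555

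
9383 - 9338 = 45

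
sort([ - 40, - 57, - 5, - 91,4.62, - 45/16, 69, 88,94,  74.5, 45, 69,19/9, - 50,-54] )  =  [ - 91, - 57, - 54,-50,-40,  -  5, -45/16,19/9, 4.62,45, 69 , 69,74.5,88,94 ] 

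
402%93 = 30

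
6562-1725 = 4837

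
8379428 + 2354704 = 10734132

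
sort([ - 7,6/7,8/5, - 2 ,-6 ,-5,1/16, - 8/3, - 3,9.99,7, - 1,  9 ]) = [ - 7, - 6, - 5, - 3 , - 8/3, - 2, - 1,1/16, 6/7,8/5,7,9,9.99]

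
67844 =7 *9692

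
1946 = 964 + 982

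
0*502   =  0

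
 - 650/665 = -1  +  3/133 = -0.98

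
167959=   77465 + 90494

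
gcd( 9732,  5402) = 2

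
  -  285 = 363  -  648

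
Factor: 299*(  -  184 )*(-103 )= 5666648 =2^3*13^1*23^2*103^1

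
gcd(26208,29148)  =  84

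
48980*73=3575540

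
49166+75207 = 124373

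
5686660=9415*604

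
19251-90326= - 71075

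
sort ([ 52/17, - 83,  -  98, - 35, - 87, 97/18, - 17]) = [ - 98,-87,  -  83, - 35, - 17,52/17, 97/18 ]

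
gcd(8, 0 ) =8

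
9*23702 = 213318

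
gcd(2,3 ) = 1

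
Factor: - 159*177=- 28143 = - 3^2*53^1*59^1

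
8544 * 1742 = 14883648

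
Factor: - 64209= - 3^1*17^1*1259^1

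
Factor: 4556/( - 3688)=- 1139/922 = -2^( - 1 )*17^1 * 67^1 * 461^ (-1) 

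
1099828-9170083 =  - 8070255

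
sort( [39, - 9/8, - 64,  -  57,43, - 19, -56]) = [ - 64, - 57, - 56, - 19,-9/8, 39,43]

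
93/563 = 93/563 = 0.17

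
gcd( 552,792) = 24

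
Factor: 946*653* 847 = 523224086=2^1*7^1*11^3*43^1*653^1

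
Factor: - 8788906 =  - 2^1*7^1*19^2* 37^1*47^1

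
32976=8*4122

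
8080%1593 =115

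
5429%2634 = 161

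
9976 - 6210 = 3766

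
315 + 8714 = 9029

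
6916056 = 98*70572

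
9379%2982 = 433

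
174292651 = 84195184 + 90097467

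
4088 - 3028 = 1060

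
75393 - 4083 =71310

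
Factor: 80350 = 2^1*5^2*1607^1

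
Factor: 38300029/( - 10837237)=-19^1* 131^( - 1 )  *  82727^( - 1)*2015791^1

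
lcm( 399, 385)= 21945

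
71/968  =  71/968= 0.07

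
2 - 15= - 13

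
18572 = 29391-10819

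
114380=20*5719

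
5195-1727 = 3468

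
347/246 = 347/246 = 1.41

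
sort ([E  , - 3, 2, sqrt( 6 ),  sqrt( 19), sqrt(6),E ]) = [ - 3, 2, sqrt( 6), sqrt( 6), E,  E,sqrt(19)] 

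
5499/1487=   5499/1487 = 3.70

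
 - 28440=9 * ( - 3160)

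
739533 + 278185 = 1017718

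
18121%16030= 2091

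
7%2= 1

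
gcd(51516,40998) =6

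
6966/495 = 774/55=14.07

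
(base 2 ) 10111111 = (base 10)191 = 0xbf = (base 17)b4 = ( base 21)92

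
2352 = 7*336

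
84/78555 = 28/26185 = 0.00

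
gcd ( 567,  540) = 27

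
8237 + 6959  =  15196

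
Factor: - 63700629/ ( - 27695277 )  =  3^( - 3 ) * 31^1*37^( - 1)*149^1 * 4597^1*9241^( - 1)= 21233543/9231759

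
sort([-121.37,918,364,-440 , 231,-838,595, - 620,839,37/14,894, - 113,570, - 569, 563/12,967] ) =[-838, - 620, - 569,-440,  -  121.37, - 113,37/14,563/12, 231, 364, 570,595,839,894,918,967] 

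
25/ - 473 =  - 25/473  =  - 0.05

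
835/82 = 835/82 = 10.18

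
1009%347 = 315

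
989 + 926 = 1915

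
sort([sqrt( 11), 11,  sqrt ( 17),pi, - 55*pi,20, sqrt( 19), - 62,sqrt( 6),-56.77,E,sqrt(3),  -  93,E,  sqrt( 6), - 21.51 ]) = [ - 55*pi,-93, - 62,-56.77, - 21.51,sqrt( 3) , sqrt( 6),sqrt (6),E,E,pi, sqrt( 11 ),sqrt(17 ),sqrt( 19 ), 11, 20 ] 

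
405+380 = 785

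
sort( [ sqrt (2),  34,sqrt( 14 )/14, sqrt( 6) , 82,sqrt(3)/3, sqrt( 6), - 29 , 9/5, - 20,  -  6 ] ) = [ - 29,-20,-6,sqrt( 14)/14, sqrt(3)/3,sqrt( 2), 9/5, sqrt( 6), sqrt (6),34, 82 ]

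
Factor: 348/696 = 1/2 = 2^( - 1) 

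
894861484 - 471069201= 423792283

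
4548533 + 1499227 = 6047760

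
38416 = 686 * 56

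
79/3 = 26 + 1/3 =26.33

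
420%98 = 28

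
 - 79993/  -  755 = 105  +  718/755 = 105.95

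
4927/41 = 120 + 7/41 =120.17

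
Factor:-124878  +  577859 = 452981 =431^1*1051^1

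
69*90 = 6210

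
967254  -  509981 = 457273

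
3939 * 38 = 149682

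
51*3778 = 192678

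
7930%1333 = 1265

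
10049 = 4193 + 5856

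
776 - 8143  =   - 7367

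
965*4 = 3860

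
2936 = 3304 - 368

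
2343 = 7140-4797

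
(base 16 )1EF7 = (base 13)37BA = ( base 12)4707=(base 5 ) 223202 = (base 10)7927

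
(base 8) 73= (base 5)214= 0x3b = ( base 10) 59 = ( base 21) 2h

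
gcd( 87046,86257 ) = 1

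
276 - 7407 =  - 7131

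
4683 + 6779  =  11462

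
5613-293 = 5320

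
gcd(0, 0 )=0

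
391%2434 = 391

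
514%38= 20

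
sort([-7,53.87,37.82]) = [ - 7,  37.82, 53.87 ] 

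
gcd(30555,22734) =9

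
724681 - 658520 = 66161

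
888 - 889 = -1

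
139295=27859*5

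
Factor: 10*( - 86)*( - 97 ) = 2^2*5^1*43^1*97^1 = 83420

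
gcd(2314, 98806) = 2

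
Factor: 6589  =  11^1*599^1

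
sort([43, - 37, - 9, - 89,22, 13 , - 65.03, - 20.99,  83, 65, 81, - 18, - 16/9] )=[ -89, - 65.03, - 37, - 20.99, - 18, - 9,- 16/9, 13,22,43, 65,81 , 83]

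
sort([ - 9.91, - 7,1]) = [ - 9.91, - 7,1]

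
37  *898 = 33226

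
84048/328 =256+10/41= 256.24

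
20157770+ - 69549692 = - 49391922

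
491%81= 5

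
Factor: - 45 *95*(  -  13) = 3^2*5^2*13^1 *19^1 = 55575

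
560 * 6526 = 3654560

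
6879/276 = 2293/92 = 24.92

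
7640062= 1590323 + 6049739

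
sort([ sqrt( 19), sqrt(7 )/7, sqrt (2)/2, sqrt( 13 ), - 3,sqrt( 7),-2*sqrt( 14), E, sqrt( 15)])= [ - 2* sqrt(14), - 3, sqrt( 7 ) /7 , sqrt(2)/2, sqrt( 7), E, sqrt( 13), sqrt( 15) , sqrt(19)]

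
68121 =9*7569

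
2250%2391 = 2250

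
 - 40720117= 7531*( - 5407 )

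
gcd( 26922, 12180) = 42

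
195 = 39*5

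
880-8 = 872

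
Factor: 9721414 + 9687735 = 19409149 = 29^1*179^1*3739^1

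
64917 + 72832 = 137749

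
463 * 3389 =1569107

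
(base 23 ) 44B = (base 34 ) 1v9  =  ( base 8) 4253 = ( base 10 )2219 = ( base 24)3KB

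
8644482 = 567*15246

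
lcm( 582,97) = 582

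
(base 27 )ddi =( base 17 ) 2013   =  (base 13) 4635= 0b10011001110110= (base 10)9846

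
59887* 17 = 1018079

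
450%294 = 156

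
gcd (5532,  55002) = 6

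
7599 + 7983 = 15582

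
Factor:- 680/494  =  -340/247= -2^2*5^1*13^( - 1 )*17^1 * 19^( - 1) 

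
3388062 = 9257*366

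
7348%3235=878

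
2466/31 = 2466/31 =79.55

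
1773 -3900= - 2127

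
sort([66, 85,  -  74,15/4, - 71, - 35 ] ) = [ - 74, - 71, - 35, 15/4, 66, 85]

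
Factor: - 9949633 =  - 37^1 * 268909^1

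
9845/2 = 4922 + 1/2 = 4922.50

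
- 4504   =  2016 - 6520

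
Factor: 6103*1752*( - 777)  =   - 2^3*3^2*7^1*17^1*37^1*73^1*359^1 = - 8308038312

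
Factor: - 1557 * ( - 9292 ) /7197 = 2^2*3^1*23^1*101^1*173^1 * 2399^(-1 ) = 4822548/2399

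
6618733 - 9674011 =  - 3055278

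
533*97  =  51701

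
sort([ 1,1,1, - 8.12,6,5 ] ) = [ - 8.12,1,1,1, 5,6] 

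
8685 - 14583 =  - 5898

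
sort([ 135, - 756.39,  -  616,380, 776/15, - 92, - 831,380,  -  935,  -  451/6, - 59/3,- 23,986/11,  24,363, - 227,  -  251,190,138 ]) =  [ - 935,-831, - 756.39, - 616, - 251, - 227, - 92,  -  451/6, - 23, - 59/3,24 , 776/15, 986/11, 135,138,190, 363,380,380 ]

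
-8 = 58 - 66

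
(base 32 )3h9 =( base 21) 84D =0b111000101001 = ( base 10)3625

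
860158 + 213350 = 1073508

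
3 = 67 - 64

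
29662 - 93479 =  - 63817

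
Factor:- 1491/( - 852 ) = 7/4 = 2^( - 2)*7^1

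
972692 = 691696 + 280996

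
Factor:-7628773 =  - 7628773^1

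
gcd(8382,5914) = 2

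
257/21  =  257/21 = 12.24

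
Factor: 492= 2^2*3^1*41^1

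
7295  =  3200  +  4095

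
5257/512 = 10 + 137/512  =  10.27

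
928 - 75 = 853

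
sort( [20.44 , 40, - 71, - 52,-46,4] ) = [ - 71, - 52,-46,4, 20.44, 40] 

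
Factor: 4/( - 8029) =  - 2^2*7^( - 1)* 31^(  -  1)*37^(-1 ) 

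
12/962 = 6/481 = 0.01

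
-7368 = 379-7747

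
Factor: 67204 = 2^2 * 53^1 * 317^1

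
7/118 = 7/118=0.06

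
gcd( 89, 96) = 1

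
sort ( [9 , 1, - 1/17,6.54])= [ - 1/17, 1, 6.54, 9]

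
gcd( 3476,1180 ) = 4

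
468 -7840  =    -  7372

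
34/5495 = 34/5495=0.01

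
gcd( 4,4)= 4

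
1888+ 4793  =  6681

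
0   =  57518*0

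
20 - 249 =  - 229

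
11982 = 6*1997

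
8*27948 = 223584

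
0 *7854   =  0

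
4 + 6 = 10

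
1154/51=22 + 32/51  =  22.63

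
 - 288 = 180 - 468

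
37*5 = 185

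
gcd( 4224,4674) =6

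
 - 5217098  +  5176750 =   -  40348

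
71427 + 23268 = 94695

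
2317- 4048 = -1731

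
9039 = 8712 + 327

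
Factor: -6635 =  - 5^1*1327^1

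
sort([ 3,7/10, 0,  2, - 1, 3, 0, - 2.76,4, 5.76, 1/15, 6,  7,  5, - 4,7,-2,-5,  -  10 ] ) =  [ - 10, - 5,-4, - 2.76, - 2,-1, 0, 0,1/15,  7/10, 2, 3, 3,4, 5,5.76, 6,7,7 ]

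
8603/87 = 98 + 77/87 = 98.89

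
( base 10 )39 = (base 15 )29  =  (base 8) 47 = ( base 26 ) 1D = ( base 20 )1J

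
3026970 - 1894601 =1132369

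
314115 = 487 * 645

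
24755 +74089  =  98844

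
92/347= 92/347= 0.27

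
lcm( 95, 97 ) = 9215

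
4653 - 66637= - 61984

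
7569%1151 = 663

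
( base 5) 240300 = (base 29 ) AE9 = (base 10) 8825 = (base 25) e30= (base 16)2279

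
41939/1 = 41939 = 41939.00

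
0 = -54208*0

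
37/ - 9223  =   - 37/9223 = - 0.00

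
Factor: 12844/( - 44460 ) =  - 13/45 = - 3^( - 2 )*5^ (  -  1)*13^1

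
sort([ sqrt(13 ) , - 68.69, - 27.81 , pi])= [ - 68.69, - 27.81 , pi , sqrt (13)]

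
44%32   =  12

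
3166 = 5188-2022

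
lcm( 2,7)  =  14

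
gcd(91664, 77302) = 2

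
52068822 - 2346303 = 49722519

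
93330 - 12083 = 81247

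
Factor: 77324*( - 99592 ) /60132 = -1925212952/15033 = - 2^3*3^(-1)*13^1*59^1*211^1*1487^1*5011^(-1)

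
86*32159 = 2765674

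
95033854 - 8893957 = 86139897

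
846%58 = 34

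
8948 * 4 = 35792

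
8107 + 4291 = 12398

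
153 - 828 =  - 675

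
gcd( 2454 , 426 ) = 6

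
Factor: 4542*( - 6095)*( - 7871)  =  2^1*3^1*5^1*17^1*23^1*53^1*463^1*757^1  =  217896749790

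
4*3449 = 13796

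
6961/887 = 6961/887=7.85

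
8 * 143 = 1144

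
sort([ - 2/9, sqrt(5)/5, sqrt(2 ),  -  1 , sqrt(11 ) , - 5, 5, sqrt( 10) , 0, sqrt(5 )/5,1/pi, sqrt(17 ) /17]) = [- 5, - 1 ,-2/9,0, sqrt ( 17 ) /17, 1/pi,sqrt( 5 ) /5,sqrt( 5 ) /5,sqrt(2 ), sqrt(10), sqrt(11), 5]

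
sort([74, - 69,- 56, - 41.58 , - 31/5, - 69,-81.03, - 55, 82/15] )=[ - 81.03, - 69, - 69, - 56,  -  55,-41.58, - 31/5, 82/15, 74]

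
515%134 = 113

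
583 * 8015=4672745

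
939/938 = 1 + 1/938 = 1.00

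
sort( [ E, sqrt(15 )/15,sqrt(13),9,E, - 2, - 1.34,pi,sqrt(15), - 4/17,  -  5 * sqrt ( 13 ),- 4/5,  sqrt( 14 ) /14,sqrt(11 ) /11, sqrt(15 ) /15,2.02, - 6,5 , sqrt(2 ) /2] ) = [ - 5*sqrt(13 ), - 6, - 2,- 1.34,  -  4/5, - 4/17,sqrt(15)/15,  sqrt(15 )/15, sqrt (14 ) /14,sqrt ( 11 ) /11,sqrt(2) /2,2.02, E, E,pi, sqrt( 13 ),sqrt( 15 ), 5,9 ]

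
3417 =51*67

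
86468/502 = 43234/251 = 172.25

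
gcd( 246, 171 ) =3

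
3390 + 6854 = 10244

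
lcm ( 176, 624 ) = 6864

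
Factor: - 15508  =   - 2^2 * 3877^1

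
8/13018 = 4/6509=0.00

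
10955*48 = 525840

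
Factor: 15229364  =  2^2*3807341^1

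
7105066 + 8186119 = 15291185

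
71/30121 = 71/30121 = 0.00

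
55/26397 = 55/26397 = 0.00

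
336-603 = -267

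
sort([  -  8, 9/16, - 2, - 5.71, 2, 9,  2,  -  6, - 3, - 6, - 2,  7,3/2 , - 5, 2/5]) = [  -  8 ,  -  6, - 6,  -  5.71,-5, - 3, - 2, - 2, 2/5,9/16, 3/2, 2,2, 7,9]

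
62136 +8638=70774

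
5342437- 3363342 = 1979095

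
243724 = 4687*52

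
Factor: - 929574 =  - 2^1*3^2*43^1 * 1201^1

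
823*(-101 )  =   - 83123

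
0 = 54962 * 0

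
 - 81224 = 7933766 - 8014990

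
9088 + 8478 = 17566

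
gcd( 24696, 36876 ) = 84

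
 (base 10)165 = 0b10100101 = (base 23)74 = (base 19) 8D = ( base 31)5a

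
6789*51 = 346239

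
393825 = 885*445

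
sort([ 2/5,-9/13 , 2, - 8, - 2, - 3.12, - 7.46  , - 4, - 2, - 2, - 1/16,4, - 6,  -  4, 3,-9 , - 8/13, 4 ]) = [ - 9, - 8 , - 7.46,-6, - 4,-4, - 3.12, - 2,-2, - 2, - 9/13, - 8/13 , - 1/16, 2/5, 2,3 , 4, 4 ] 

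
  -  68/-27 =2 + 14/27 = 2.52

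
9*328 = 2952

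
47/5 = 47/5=9.40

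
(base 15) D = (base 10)13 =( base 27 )d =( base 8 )15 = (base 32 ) d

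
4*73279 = 293116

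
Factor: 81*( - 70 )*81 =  - 2^1*3^8*5^1 * 7^1 = - 459270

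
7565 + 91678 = 99243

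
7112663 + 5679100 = 12791763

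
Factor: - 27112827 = -3^1*7^2*184441^1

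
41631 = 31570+10061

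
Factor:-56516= - 2^2*71^1*199^1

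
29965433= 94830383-64864950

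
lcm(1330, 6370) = 121030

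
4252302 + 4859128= 9111430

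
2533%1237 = 59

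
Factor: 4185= 3^3*5^1*31^1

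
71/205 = 71/205 = 0.35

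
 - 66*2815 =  - 185790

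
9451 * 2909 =27492959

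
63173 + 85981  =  149154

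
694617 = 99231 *7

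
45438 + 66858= 112296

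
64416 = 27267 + 37149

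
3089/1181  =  3089/1181 = 2.62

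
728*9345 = 6803160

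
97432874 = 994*98021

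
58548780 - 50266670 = 8282110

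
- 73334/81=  - 73334/81=   - 905.36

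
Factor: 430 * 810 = 2^2  *3^4*5^2*43^1 =348300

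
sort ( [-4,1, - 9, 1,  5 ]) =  [ - 9, - 4 , 1, 1, 5] 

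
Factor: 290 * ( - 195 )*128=-2^8* 3^1*5^2*13^1*29^1 = - 7238400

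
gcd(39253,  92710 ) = 1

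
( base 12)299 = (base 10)405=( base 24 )gl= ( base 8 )625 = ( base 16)195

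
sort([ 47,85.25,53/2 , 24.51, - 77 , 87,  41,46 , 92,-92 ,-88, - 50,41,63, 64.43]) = [ - 92, - 88,-77,-50,24.51,53/2,41,41, 46, 47, 63, 64.43  ,  85.25,87,92]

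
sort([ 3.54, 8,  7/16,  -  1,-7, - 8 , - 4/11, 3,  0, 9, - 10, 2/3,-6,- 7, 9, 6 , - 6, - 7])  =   [ - 10 ,-8, - 7, - 7 , - 7 ,- 6,  -  6, - 1, - 4/11,0,7/16,2/3, 3, 3.54,6, 8, 9,9 ] 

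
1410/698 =2 + 7/349 = 2.02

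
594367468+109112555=703480023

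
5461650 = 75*72822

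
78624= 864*91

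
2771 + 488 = 3259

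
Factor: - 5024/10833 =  - 32/69 =- 2^5*3^( - 1 )*23^( - 1)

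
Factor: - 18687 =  - 3^1*6229^1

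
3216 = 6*536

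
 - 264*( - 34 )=8976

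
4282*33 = 141306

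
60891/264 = 20297/88 = 230.65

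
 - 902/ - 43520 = 451/21760=0.02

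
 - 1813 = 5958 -7771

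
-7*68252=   - 477764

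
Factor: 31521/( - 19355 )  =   - 3^1*5^( - 1) *7^( - 1)*19^1=- 57/35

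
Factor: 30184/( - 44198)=-28/41 = - 2^2 *7^1 *41^(  -  1 )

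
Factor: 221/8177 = 1/37 = 37^( - 1) 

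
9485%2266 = 421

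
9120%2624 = 1248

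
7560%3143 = 1274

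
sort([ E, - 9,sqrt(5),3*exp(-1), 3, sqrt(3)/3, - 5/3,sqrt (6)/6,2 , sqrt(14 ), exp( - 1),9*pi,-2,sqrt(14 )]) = [ - 9,- 2, - 5/3, exp( - 1) , sqrt( 6)/6, sqrt(3)/3, 3*exp( - 1) , 2 , sqrt( 5), E , 3,sqrt( 14),  sqrt(14 ) , 9*pi ]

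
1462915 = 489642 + 973273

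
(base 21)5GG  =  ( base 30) 2p7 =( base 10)2557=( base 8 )4775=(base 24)4AD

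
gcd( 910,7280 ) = 910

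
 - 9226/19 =-486  +  8/19= - 485.58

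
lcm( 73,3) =219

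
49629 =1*49629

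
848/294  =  424/147 = 2.88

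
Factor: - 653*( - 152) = 2^3*19^1*653^1 = 99256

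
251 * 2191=549941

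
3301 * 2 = 6602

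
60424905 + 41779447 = 102204352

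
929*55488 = 51548352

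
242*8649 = 2093058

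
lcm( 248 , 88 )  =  2728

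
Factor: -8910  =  -2^1*3^4*5^1*11^1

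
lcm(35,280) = 280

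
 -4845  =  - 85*57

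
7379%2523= 2333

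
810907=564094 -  - 246813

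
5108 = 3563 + 1545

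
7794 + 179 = 7973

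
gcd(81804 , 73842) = 6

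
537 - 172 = 365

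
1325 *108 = 143100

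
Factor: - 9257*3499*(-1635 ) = 52958047305 = 3^1 * 5^1*109^1*3499^1*9257^1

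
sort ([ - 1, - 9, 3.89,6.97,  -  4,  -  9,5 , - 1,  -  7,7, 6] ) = [-9,-9, - 7, - 4, - 1, -1, 3.89 , 5, 6, 6.97, 7]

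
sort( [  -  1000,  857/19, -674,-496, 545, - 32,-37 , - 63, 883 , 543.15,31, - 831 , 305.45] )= [  -  1000,  -  831, - 674,  -  496 , - 63 , - 37,  -  32,  31, 857/19 , 305.45,543.15, 545,883 ] 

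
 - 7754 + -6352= - 14106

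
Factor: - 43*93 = -3999  =  -3^1*31^1 * 43^1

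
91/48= 91/48  =  1.90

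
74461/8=74461/8 = 9307.62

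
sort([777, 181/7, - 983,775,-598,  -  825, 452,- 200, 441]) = [-983, - 825,-598, - 200, 181/7, 441, 452, 775, 777 ] 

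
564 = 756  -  192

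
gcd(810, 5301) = 9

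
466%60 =46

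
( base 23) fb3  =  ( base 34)72V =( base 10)8191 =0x1fff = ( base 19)13D2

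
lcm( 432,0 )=0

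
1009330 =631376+377954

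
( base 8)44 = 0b100100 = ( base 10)36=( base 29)17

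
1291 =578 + 713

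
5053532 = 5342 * 946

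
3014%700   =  214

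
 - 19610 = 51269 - 70879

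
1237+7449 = 8686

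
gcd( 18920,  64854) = 2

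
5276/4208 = 1319/1052  =  1.25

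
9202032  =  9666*952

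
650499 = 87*7477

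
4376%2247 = 2129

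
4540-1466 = 3074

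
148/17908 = 1/121= 0.01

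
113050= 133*850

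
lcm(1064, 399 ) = 3192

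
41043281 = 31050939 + 9992342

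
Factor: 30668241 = 3^1*239^1 *42773^1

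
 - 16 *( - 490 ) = 7840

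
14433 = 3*4811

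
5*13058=65290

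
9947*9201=91522347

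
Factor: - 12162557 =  - 11^2*100517^1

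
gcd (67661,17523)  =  11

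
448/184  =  2 + 10/23=2.43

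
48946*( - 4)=-195784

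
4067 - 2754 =1313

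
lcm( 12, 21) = 84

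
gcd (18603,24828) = 3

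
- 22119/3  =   - 7373 = - 7373.00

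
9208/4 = 2302 = 2302.00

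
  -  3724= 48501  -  52225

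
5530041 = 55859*99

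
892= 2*446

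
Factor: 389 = 389^1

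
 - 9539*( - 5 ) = 47695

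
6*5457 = 32742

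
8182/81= 8182/81 = 101.01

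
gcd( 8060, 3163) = 1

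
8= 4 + 4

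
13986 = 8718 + 5268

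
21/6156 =7/2052=0.00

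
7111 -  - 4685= 11796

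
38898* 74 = 2878452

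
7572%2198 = 978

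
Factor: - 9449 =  - 11^1*859^1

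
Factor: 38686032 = 2^4*3^3 *7^1 * 11^1*1163^1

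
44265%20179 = 3907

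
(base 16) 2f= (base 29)1i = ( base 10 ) 47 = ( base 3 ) 1202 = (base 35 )1c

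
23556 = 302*78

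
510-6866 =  - 6356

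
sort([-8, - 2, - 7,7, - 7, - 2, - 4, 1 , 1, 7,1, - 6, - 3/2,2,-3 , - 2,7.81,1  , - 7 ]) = [ - 8, - 7, - 7, - 7, - 6,- 4, - 3, -2, - 2, - 2, - 3/2,1 , 1,  1, 1,2,7, 7,7.81]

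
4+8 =12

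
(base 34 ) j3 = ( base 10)649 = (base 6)3001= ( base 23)155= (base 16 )289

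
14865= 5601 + 9264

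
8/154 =4/77 = 0.05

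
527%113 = 75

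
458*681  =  311898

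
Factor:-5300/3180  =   -3^(-1)*5^1=-5/3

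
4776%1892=992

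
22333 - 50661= - 28328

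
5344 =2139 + 3205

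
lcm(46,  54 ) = 1242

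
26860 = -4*( - 6715) 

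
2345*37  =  86765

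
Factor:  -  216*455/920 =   -  3^3 * 7^1*13^1*23^( -1 )  =  - 2457/23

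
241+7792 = 8033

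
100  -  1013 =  - 913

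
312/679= 312/679 = 0.46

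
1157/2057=1157/2057= 0.56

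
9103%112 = 31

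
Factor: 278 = 2^1*139^1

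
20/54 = 10/27  =  0.37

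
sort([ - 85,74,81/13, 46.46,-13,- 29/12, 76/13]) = [ - 85, - 13, - 29/12,76/13,81/13, 46.46,74]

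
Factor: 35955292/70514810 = 17977646/35257405=2^1*5^(- 1) * 17^(-1)*2417^1*3719^1 * 414793^(-1 )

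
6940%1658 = 308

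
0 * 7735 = 0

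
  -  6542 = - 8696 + 2154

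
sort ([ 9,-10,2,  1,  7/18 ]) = [ - 10,  7/18,1,2,9]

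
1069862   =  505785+564077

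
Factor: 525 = 3^1 * 5^2*7^1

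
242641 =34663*7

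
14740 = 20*737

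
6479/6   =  6479/6= 1079.83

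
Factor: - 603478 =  - 2^1*19^1*15881^1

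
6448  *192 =1238016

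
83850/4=41925/2  =  20962.50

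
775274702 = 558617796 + 216656906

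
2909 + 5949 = 8858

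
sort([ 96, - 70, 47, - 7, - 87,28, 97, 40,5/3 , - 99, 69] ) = [ - 99, -87,-70, - 7, 5/3, 28, 40 , 47 , 69, 96, 97]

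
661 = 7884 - 7223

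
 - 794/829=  - 1 + 35/829  =  -  0.96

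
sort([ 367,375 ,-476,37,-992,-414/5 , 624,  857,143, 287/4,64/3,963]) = [ - 992,-476, - 414/5 , 64/3, 37,287/4, 143, 367 , 375, 624,  857, 963]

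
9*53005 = 477045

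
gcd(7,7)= 7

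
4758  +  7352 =12110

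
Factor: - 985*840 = -2^3*3^1*5^2*7^1 * 197^1 = - 827400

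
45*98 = 4410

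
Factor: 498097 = 199^1  *2503^1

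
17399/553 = 31+256/553 =31.46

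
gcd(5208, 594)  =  6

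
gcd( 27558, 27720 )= 18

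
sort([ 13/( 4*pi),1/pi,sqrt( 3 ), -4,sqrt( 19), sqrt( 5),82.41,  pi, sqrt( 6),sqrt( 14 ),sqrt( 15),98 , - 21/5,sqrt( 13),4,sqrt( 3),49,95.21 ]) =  [ - 21/5,- 4,1/pi,13/ ( 4 *pi ),sqrt(3),sqrt( 3 ),sqrt( 5), sqrt( 6),pi,sqrt(13),sqrt( 14), sqrt(15),4,  sqrt(19),49,82.41, 95.21,98 ] 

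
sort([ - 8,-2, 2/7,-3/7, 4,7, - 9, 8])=[-9, - 8,-2, - 3/7,2/7,  4, 7,  8]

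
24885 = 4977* 5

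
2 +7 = 9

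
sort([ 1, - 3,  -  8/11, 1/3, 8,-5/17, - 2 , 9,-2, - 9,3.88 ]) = [-9, - 3,-2 , - 2  , - 8/11, - 5/17, 1/3,1, 3.88,8,9]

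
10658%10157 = 501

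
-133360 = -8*16670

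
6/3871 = 6/3871= 0.00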